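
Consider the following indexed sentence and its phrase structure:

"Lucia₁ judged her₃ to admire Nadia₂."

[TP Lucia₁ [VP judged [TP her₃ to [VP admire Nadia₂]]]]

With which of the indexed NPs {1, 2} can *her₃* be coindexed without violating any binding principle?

none

*her* is a pronoun, so Principle B applies: it must be free in its binding domain.
Binding domain of *her₃*: the matrix TP, whose subject is Lucia₁.
*Lucia₁* c-commands the pronoun within its binding domain → coindexation would violate Principle B.
*Nadia₂*: the pronoun c-commands this R-expression → coindexation would violate Principle C on *Nadia₂*.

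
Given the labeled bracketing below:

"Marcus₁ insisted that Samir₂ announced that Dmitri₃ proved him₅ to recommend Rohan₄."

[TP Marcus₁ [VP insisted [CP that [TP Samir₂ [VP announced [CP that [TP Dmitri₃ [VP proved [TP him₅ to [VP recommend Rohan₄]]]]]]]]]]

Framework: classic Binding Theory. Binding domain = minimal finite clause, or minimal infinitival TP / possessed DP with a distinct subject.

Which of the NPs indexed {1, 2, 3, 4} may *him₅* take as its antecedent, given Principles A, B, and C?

*him* is a pronoun, so Principle B applies: it must be free in its binding domain.
Binding domain of *him₅*: the embedded TP, whose subject is Dmitri₃.
*Marcus₁* c-commands the pronoun but from outside its binding domain, and is not c-commanded by it → coindexation permitted.
*Samir₂* c-commands the pronoun but from outside its binding domain, and is not c-commanded by it → coindexation permitted.
*Dmitri₃* c-commands the pronoun within its binding domain → coindexation would violate Principle B.
*Rohan₄*: the pronoun c-commands this R-expression → coindexation would violate Principle C on *Rohan₄*.

{1, 2}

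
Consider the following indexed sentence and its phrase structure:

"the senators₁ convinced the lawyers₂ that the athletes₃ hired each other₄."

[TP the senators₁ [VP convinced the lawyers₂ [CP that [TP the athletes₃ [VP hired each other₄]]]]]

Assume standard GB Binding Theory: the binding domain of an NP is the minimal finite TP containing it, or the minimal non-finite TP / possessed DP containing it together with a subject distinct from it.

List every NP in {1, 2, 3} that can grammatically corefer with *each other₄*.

{3}

*each other* is an anaphor, so Principle A applies: it must be bound in its binding domain.
Binding domain of *each other₄*: the embedded TP, whose subject is the athletes₃.
*the senators₁* c-commands the anaphor but is outside its binding domain → cannot satisfy Principle A.
*the lawyers₂* c-commands the anaphor but is outside its binding domain → cannot satisfy Principle A.
*the athletes₃* c-commands the anaphor within its binding domain → licit binder.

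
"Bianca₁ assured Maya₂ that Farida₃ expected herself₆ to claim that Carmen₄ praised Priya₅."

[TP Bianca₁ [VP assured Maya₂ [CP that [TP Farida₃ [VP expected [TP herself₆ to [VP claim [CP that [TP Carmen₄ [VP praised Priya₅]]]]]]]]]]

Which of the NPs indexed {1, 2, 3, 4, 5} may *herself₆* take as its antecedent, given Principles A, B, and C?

{3}

*herself* is an anaphor, so Principle A applies: it must be bound in its binding domain.
Binding domain of *herself₆*: the embedded TP, whose subject is Farida₃.
*Bianca₁* c-commands the anaphor but is outside its binding domain → cannot satisfy Principle A.
*Maya₂* c-commands the anaphor but is outside its binding domain → cannot satisfy Principle A.
*Farida₃* c-commands the anaphor within its binding domain → licit binder.
*Carmen₄* does not c-command the anaphor → cannot bind it.
*Priya₅* does not c-command the anaphor → cannot bind it.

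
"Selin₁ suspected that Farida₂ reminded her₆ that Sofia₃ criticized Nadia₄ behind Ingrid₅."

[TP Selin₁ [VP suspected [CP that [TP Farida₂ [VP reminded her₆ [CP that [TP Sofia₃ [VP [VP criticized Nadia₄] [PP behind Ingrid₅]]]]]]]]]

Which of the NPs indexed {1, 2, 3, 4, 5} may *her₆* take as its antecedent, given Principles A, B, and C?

{1}

*her* is a pronoun, so Principle B applies: it must be free in its binding domain.
Binding domain of *her₆*: the embedded TP, whose subject is Farida₂.
*Selin₁* c-commands the pronoun but from outside its binding domain, and is not c-commanded by it → coindexation permitted.
*Farida₂* c-commands the pronoun within its binding domain → coindexation would violate Principle B.
*Sofia₃*: the pronoun c-commands this R-expression → coindexation would violate Principle C on *Sofia₃*.
*Nadia₄*: the pronoun c-commands this R-expression → coindexation would violate Principle C on *Nadia₄*.
*Ingrid₅*: the pronoun c-commands this R-expression → coindexation would violate Principle C on *Ingrid₅*.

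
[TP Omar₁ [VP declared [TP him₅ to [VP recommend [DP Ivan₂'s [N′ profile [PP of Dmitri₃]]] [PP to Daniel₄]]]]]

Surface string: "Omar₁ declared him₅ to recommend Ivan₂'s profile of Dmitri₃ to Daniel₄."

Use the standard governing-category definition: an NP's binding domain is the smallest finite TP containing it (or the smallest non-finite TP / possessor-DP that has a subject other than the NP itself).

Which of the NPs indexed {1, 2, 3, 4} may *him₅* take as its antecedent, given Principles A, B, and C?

none

*him* is a pronoun, so Principle B applies: it must be free in its binding domain.
Binding domain of *him₅*: the matrix TP, whose subject is Omar₁.
*Omar₁* c-commands the pronoun within its binding domain → coindexation would violate Principle B.
*Ivan₂*: the pronoun c-commands this R-expression → coindexation would violate Principle C on *Ivan₂*.
*Dmitri₃*: the pronoun c-commands this R-expression → coindexation would violate Principle C on *Dmitri₃*.
*Daniel₄*: the pronoun c-commands this R-expression → coindexation would violate Principle C on *Daniel₄*.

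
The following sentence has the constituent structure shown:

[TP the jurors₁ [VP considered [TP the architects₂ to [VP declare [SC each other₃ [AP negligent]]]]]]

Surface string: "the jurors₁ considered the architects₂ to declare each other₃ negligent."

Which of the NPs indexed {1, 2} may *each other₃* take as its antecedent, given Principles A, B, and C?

{2}

*each other* is an anaphor, so Principle A applies: it must be bound in its binding domain.
Binding domain of *each other₃*: the embedded TP, whose subject is the architects₂.
*the jurors₁* c-commands the anaphor but is outside its binding domain → cannot satisfy Principle A.
*the architects₂* c-commands the anaphor within its binding domain → licit binder.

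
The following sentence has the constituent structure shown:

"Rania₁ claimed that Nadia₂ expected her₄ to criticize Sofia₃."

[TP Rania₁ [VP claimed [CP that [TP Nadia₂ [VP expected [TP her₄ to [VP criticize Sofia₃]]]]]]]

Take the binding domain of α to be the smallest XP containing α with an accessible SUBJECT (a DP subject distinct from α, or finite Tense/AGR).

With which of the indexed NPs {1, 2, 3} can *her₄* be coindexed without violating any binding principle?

{1}

*her* is a pronoun, so Principle B applies: it must be free in its binding domain.
Binding domain of *her₄*: the embedded TP, whose subject is Nadia₂.
*Rania₁* c-commands the pronoun but from outside its binding domain, and is not c-commanded by it → coindexation permitted.
*Nadia₂* c-commands the pronoun within its binding domain → coindexation would violate Principle B.
*Sofia₃*: the pronoun c-commands this R-expression → coindexation would violate Principle C on *Sofia₃*.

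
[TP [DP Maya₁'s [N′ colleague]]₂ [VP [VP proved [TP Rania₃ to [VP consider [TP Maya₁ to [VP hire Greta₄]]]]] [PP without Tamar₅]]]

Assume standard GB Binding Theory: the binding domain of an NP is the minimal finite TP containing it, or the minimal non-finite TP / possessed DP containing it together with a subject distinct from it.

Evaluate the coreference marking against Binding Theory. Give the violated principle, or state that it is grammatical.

The two coindexed NPs are *Maya₁* and *Maya₁*.
*Maya₁* is an R-expression; no coindexed NP c-commands it, so Principle C holds.
*Maya₁* is an R-expression; *Maya₁* does not c-command it, and no other NP shares its index, so Principle C is satisfied.
All principles are respected.

grammatical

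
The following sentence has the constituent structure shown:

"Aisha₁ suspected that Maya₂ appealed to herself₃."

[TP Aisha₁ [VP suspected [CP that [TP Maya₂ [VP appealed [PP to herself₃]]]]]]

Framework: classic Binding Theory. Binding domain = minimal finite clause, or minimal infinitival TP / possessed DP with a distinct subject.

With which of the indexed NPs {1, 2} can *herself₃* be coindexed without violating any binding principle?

*herself* is an anaphor, so Principle A applies: it must be bound in its binding domain.
Binding domain of *herself₃*: the embedded TP, whose subject is Maya₂.
*Aisha₁* c-commands the anaphor but is outside its binding domain → cannot satisfy Principle A.
*Maya₂* c-commands the anaphor within its binding domain → licit binder.

{2}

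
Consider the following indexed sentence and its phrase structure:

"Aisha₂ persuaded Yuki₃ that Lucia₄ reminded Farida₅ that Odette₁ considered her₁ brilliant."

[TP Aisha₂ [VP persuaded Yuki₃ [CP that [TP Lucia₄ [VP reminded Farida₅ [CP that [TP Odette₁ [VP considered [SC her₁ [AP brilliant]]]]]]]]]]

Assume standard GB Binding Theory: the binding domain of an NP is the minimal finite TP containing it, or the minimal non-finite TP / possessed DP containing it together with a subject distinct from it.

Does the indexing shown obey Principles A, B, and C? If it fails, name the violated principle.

Principle B

The two coindexed NPs are *Odette₁* and *her₁*.
*her₁* is a pronoun. Its binding domain is the embedded TP, whose subject is Odette₁.
*Odette₁* c-commands it within that domain and carries the same index.
The pronoun is locally bound → Principle B violation.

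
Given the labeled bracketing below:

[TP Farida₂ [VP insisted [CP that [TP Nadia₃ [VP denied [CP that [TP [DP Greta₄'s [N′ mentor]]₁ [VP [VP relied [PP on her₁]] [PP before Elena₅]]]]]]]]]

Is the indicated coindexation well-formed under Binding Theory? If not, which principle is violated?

The two coindexed NPs are *[Greta₄'s mentor]₁* and *her₁*.
*her₁* is a pronoun. Its binding domain is the embedded TP, whose subject is [Greta₄'s mentor]₁.
*[Greta₄'s mentor]₁* c-commands it within that domain and carries the same index.
The pronoun is locally bound → Principle B violation.

Principle B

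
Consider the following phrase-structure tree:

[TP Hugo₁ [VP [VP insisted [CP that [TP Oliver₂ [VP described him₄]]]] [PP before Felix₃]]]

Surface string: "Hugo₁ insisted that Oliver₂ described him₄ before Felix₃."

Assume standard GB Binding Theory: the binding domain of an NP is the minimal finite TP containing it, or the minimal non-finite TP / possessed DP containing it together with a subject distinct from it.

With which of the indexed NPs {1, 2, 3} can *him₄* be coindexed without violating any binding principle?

{1, 3}

*him* is a pronoun, so Principle B applies: it must be free in its binding domain.
Binding domain of *him₄*: the embedded TP, whose subject is Oliver₂.
*Hugo₁* c-commands the pronoun but from outside its binding domain, and is not c-commanded by it → coindexation permitted.
*Oliver₂* c-commands the pronoun within its binding domain → coindexation would violate Principle B.
*Felix₃* and the pronoun do not c-command one another → neither Principle B nor Principle C is at stake; coindexation permitted.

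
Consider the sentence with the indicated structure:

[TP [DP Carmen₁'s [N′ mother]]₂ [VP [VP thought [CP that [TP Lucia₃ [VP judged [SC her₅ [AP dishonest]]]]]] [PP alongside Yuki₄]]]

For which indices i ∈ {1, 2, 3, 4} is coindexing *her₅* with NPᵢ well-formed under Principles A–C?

*her* is a pronoun, so Principle B applies: it must be free in its binding domain.
Binding domain of *her₅*: the embedded TP, whose subject is Lucia₃.
*Carmen₁* and the pronoun do not c-command one another → neither Principle B nor Principle C is at stake; coindexation permitted.
*[Carmen₁'s mother]₂* c-commands the pronoun but from outside its binding domain, and is not c-commanded by it → coindexation permitted.
*Lucia₃* c-commands the pronoun within its binding domain → coindexation would violate Principle B.
*Yuki₄* and the pronoun do not c-command one another → neither Principle B nor Principle C is at stake; coindexation permitted.

{1, 2, 4}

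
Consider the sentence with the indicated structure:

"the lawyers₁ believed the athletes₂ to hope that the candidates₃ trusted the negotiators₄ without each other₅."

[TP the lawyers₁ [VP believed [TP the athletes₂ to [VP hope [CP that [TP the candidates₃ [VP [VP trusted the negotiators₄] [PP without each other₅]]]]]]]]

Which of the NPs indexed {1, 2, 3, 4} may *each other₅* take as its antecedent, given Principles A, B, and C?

{3}

*each other* is an anaphor, so Principle A applies: it must be bound in its binding domain.
Binding domain of *each other₅*: the embedded TP, whose subject is the candidates₃.
*the lawyers₁* c-commands the anaphor but is outside its binding domain → cannot satisfy Principle A.
*the athletes₂* c-commands the anaphor but is outside its binding domain → cannot satisfy Principle A.
*the candidates₃* c-commands the anaphor within its binding domain → licit binder.
*the negotiators₄* does not c-command the anaphor → cannot bind it.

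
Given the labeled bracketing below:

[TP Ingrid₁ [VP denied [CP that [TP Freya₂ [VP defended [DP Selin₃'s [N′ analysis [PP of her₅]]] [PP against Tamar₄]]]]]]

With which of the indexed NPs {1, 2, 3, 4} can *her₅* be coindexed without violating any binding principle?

{1, 2, 4}

*her* is a pronoun, so Principle B applies: it must be free in its binding domain.
Binding domain of *her₅*: the possessed DP, whose subject is Selin₃.
*Ingrid₁* c-commands the pronoun but from outside its binding domain, and is not c-commanded by it → coindexation permitted.
*Freya₂* c-commands the pronoun but from outside its binding domain, and is not c-commanded by it → coindexation permitted.
*Selin₃* c-commands the pronoun within its binding domain → coindexation would violate Principle B.
*Tamar₄* and the pronoun do not c-command one another → neither Principle B nor Principle C is at stake; coindexation permitted.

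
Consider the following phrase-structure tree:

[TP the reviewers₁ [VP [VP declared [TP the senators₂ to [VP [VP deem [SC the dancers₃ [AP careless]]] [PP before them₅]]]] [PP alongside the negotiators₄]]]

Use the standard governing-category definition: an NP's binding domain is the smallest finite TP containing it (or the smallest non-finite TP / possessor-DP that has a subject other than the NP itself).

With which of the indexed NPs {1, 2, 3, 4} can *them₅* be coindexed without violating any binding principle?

*them* is a pronoun, so Principle B applies: it must be free in its binding domain.
Binding domain of *them₅*: the embedded TP, whose subject is the senators₂.
*the reviewers₁* c-commands the pronoun but from outside its binding domain, and is not c-commanded by it → coindexation permitted.
*the senators₂* c-commands the pronoun within its binding domain → coindexation would violate Principle B.
*the dancers₃* and the pronoun do not c-command one another → neither Principle B nor Principle C is at stake; coindexation permitted.
*the negotiators₄* and the pronoun do not c-command one another → neither Principle B nor Principle C is at stake; coindexation permitted.

{1, 3, 4}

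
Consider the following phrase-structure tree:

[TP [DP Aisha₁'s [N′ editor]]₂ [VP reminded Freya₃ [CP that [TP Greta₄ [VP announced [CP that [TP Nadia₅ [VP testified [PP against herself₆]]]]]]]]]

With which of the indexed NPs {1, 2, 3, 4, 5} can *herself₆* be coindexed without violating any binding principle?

*herself* is an anaphor, so Principle A applies: it must be bound in its binding domain.
Binding domain of *herself₆*: the embedded TP, whose subject is Nadia₅.
*Aisha₁* does not c-command the anaphor → cannot bind it.
*[Aisha₁'s editor]₂* c-commands the anaphor but is outside its binding domain → cannot satisfy Principle A.
*Freya₃* c-commands the anaphor but is outside its binding domain → cannot satisfy Principle A.
*Greta₄* c-commands the anaphor but is outside its binding domain → cannot satisfy Principle A.
*Nadia₅* c-commands the anaphor within its binding domain → licit binder.

{5}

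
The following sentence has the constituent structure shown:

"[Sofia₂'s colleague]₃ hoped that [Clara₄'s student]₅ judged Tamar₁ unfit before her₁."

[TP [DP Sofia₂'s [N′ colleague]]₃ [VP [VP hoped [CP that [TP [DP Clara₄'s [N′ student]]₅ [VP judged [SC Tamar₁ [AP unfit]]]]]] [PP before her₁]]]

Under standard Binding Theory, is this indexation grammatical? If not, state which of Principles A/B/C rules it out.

grammatical

The two coindexed NPs are *Tamar₁* and *her₁*.
*her₁* is a pronoun; its binding domain is the matrix TP, whose subject is [Sofia₂'s colleague]₃. Within that domain it is c-commanded only by *[Sofia₂'s colleague]₃*, which carries a different index — the pronoun is free locally, so Principle B holds.
*Tamar₁* is an R-expression; *her₁* does not c-command it, and no other NP shares its index, so Principle C is satisfied.
All principles are respected.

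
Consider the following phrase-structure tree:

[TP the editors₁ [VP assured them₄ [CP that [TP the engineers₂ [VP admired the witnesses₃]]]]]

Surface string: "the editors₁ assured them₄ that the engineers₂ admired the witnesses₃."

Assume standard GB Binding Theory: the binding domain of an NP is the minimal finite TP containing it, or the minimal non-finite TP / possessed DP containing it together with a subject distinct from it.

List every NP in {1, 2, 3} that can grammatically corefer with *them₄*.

*them* is a pronoun, so Principle B applies: it must be free in its binding domain.
Binding domain of *them₄*: the matrix TP, whose subject is the editors₁.
*the editors₁* c-commands the pronoun within its binding domain → coindexation would violate Principle B.
*the engineers₂*: the pronoun c-commands this R-expression → coindexation would violate Principle C on *the engineers₂*.
*the witnesses₃*: the pronoun c-commands this R-expression → coindexation would violate Principle C on *the witnesses₃*.

none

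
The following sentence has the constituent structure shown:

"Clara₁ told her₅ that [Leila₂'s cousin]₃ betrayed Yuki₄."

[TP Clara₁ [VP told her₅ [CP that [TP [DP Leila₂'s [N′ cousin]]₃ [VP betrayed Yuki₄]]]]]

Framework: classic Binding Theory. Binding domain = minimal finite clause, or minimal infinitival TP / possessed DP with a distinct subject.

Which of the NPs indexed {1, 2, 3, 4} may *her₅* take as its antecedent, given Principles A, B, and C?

*her* is a pronoun, so Principle B applies: it must be free in its binding domain.
Binding domain of *her₅*: the matrix TP, whose subject is Clara₁.
*Clara₁* c-commands the pronoun within its binding domain → coindexation would violate Principle B.
*Leila₂*: the pronoun c-commands this R-expression → coindexation would violate Principle C on *Leila₂*.
*[Leila₂'s cousin]₃*: the pronoun c-commands this R-expression → coindexation would violate Principle C on *[Leila₂'s cousin]₃*.
*Yuki₄*: the pronoun c-commands this R-expression → coindexation would violate Principle C on *Yuki₄*.

none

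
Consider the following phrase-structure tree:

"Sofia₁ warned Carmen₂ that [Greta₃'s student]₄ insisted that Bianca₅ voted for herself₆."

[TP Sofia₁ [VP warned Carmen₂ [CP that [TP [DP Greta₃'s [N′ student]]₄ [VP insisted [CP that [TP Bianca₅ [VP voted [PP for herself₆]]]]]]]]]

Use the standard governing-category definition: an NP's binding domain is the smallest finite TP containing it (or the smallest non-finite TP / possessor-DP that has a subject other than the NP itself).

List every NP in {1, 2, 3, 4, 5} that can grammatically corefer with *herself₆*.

*herself* is an anaphor, so Principle A applies: it must be bound in its binding domain.
Binding domain of *herself₆*: the embedded TP, whose subject is Bianca₅.
*Sofia₁* c-commands the anaphor but is outside its binding domain → cannot satisfy Principle A.
*Carmen₂* c-commands the anaphor but is outside its binding domain → cannot satisfy Principle A.
*Greta₃* does not c-command the anaphor → cannot bind it.
*[Greta₃'s student]₄* c-commands the anaphor but is outside its binding domain → cannot satisfy Principle A.
*Bianca₅* c-commands the anaphor within its binding domain → licit binder.

{5}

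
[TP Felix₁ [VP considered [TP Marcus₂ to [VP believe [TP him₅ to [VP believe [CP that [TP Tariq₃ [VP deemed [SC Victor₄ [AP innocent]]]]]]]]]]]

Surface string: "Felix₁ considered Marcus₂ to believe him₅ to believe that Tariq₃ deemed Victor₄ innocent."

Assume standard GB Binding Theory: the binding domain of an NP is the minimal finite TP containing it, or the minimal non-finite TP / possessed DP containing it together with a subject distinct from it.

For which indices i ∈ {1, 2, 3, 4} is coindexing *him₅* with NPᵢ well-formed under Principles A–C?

*him* is a pronoun, so Principle B applies: it must be free in its binding domain.
Binding domain of *him₅*: the embedded TP, whose subject is Marcus₂.
*Felix₁* c-commands the pronoun but from outside its binding domain, and is not c-commanded by it → coindexation permitted.
*Marcus₂* c-commands the pronoun within its binding domain → coindexation would violate Principle B.
*Tariq₃*: the pronoun c-commands this R-expression → coindexation would violate Principle C on *Tariq₃*.
*Victor₄*: the pronoun c-commands this R-expression → coindexation would violate Principle C on *Victor₄*.

{1}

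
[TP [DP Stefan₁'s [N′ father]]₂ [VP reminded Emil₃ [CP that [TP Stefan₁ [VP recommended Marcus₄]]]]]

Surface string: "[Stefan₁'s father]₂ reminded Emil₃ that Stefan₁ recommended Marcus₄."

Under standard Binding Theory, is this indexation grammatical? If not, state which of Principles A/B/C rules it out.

The two coindexed NPs are *Stefan₁* and *Stefan₁*.
*Stefan₁* is an R-expression; no coindexed NP c-commands it, so Principle C holds.
*Stefan₁* is an R-expression; *Stefan₁* does not c-command it, and no other NP shares its index, so Principle C is satisfied.
All principles are respected.

grammatical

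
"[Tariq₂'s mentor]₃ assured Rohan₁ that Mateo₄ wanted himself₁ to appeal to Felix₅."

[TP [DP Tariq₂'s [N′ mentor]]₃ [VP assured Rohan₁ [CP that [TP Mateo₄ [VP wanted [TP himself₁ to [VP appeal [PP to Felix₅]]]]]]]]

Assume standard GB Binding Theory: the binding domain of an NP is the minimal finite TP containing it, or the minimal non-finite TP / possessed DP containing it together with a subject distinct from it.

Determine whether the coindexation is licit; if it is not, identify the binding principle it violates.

Principle A

The two coindexed NPs are *Rohan₁* and *himself₁*.
*himself₁* is an anaphor. Principle A requires it to be bound within its binding domain — the embedded TP, whose subject is Mateo₄.
Within that domain it is c-commanded by *Mateo₄*, which does not share its index.
*Rohan₁* does c-command the anaphor, but from outside its binding domain.
The anaphor is unbound in its domain → Principle A violation.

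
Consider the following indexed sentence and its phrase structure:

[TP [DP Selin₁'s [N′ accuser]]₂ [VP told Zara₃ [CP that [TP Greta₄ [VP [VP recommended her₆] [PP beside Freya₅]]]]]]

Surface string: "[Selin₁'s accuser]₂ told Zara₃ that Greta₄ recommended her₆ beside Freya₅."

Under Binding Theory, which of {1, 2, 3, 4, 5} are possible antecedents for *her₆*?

*her* is a pronoun, so Principle B applies: it must be free in its binding domain.
Binding domain of *her₆*: the embedded TP, whose subject is Greta₄.
*Selin₁* and the pronoun do not c-command one another → neither Principle B nor Principle C is at stake; coindexation permitted.
*[Selin₁'s accuser]₂* c-commands the pronoun but from outside its binding domain, and is not c-commanded by it → coindexation permitted.
*Zara₃* c-commands the pronoun but from outside its binding domain, and is not c-commanded by it → coindexation permitted.
*Greta₄* c-commands the pronoun within its binding domain → coindexation would violate Principle B.
*Freya₅* and the pronoun do not c-command one another → neither Principle B nor Principle C is at stake; coindexation permitted.

{1, 2, 3, 5}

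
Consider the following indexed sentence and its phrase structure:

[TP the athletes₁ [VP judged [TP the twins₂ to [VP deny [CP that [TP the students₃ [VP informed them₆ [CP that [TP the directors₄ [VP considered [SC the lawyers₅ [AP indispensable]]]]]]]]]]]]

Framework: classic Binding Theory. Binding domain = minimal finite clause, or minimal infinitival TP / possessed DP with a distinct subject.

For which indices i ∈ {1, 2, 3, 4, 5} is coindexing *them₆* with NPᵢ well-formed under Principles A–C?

{1, 2}

*them* is a pronoun, so Principle B applies: it must be free in its binding domain.
Binding domain of *them₆*: the embedded TP, whose subject is the students₃.
*the athletes₁* c-commands the pronoun but from outside its binding domain, and is not c-commanded by it → coindexation permitted.
*the twins₂* c-commands the pronoun but from outside its binding domain, and is not c-commanded by it → coindexation permitted.
*the students₃* c-commands the pronoun within its binding domain → coindexation would violate Principle B.
*the directors₄*: the pronoun c-commands this R-expression → coindexation would violate Principle C on *the directors₄*.
*the lawyers₅*: the pronoun c-commands this R-expression → coindexation would violate Principle C on *the lawyers₅*.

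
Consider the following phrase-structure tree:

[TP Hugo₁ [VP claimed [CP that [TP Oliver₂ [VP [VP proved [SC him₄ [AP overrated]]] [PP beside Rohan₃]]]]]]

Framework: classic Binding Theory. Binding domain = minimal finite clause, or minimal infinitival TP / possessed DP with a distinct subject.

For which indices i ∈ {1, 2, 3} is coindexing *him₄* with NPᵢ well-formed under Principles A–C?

*him* is a pronoun, so Principle B applies: it must be free in its binding domain.
Binding domain of *him₄*: the embedded TP, whose subject is Oliver₂.
*Hugo₁* c-commands the pronoun but from outside its binding domain, and is not c-commanded by it → coindexation permitted.
*Oliver₂* c-commands the pronoun within its binding domain → coindexation would violate Principle B.
*Rohan₃* and the pronoun do not c-command one another → neither Principle B nor Principle C is at stake; coindexation permitted.

{1, 3}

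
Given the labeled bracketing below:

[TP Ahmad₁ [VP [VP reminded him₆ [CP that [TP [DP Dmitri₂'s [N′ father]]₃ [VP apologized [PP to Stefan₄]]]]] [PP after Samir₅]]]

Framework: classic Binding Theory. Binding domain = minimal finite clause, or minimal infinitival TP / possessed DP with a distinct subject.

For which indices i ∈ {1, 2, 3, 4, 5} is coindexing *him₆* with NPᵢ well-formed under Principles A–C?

*him* is a pronoun, so Principle B applies: it must be free in its binding domain.
Binding domain of *him₆*: the matrix TP, whose subject is Ahmad₁.
*Ahmad₁* c-commands the pronoun within its binding domain → coindexation would violate Principle B.
*Dmitri₂*: the pronoun c-commands this R-expression → coindexation would violate Principle C on *Dmitri₂*.
*[Dmitri₂'s father]₃*: the pronoun c-commands this R-expression → coindexation would violate Principle C on *[Dmitri₂'s father]₃*.
*Stefan₄*: the pronoun c-commands this R-expression → coindexation would violate Principle C on *Stefan₄*.
*Samir₅* and the pronoun do not c-command one another → neither Principle B nor Principle C is at stake; coindexation permitted.

{5}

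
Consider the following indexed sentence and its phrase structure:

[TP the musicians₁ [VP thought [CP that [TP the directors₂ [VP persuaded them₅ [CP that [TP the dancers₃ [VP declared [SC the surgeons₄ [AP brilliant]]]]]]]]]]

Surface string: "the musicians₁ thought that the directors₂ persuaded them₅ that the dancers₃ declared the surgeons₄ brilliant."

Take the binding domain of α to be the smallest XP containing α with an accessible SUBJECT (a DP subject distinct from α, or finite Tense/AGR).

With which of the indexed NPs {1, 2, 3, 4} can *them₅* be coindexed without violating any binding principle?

*them* is a pronoun, so Principle B applies: it must be free in its binding domain.
Binding domain of *them₅*: the embedded TP, whose subject is the directors₂.
*the musicians₁* c-commands the pronoun but from outside its binding domain, and is not c-commanded by it → coindexation permitted.
*the directors₂* c-commands the pronoun within its binding domain → coindexation would violate Principle B.
*the dancers₃*: the pronoun c-commands this R-expression → coindexation would violate Principle C on *the dancers₃*.
*the surgeons₄*: the pronoun c-commands this R-expression → coindexation would violate Principle C on *the surgeons₄*.

{1}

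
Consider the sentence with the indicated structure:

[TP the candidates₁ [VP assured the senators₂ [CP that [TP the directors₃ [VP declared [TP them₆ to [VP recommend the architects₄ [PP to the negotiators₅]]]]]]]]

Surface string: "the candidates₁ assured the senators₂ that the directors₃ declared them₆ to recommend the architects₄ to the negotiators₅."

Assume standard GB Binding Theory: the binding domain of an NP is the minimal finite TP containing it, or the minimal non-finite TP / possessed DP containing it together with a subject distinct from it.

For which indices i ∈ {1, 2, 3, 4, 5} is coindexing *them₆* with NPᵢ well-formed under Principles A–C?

*them* is a pronoun, so Principle B applies: it must be free in its binding domain.
Binding domain of *them₆*: the embedded TP, whose subject is the directors₃.
*the candidates₁* c-commands the pronoun but from outside its binding domain, and is not c-commanded by it → coindexation permitted.
*the senators₂* c-commands the pronoun but from outside its binding domain, and is not c-commanded by it → coindexation permitted.
*the directors₃* c-commands the pronoun within its binding domain → coindexation would violate Principle B.
*the architects₄*: the pronoun c-commands this R-expression → coindexation would violate Principle C on *the architects₄*.
*the negotiators₅*: the pronoun c-commands this R-expression → coindexation would violate Principle C on *the negotiators₅*.

{1, 2}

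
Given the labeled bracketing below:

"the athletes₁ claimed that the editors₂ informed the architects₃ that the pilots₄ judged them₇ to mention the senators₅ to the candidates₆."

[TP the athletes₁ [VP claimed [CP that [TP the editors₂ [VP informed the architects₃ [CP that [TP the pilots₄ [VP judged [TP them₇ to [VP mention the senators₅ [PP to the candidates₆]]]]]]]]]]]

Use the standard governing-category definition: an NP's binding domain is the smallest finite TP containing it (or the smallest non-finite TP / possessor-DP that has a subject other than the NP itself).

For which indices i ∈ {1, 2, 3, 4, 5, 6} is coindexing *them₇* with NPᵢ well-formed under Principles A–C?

*them* is a pronoun, so Principle B applies: it must be free in its binding domain.
Binding domain of *them₇*: the embedded TP, whose subject is the pilots₄.
*the athletes₁* c-commands the pronoun but from outside its binding domain, and is not c-commanded by it → coindexation permitted.
*the editors₂* c-commands the pronoun but from outside its binding domain, and is not c-commanded by it → coindexation permitted.
*the architects₃* c-commands the pronoun but from outside its binding domain, and is not c-commanded by it → coindexation permitted.
*the pilots₄* c-commands the pronoun within its binding domain → coindexation would violate Principle B.
*the senators₅*: the pronoun c-commands this R-expression → coindexation would violate Principle C on *the senators₅*.
*the candidates₆*: the pronoun c-commands this R-expression → coindexation would violate Principle C on *the candidates₆*.

{1, 2, 3}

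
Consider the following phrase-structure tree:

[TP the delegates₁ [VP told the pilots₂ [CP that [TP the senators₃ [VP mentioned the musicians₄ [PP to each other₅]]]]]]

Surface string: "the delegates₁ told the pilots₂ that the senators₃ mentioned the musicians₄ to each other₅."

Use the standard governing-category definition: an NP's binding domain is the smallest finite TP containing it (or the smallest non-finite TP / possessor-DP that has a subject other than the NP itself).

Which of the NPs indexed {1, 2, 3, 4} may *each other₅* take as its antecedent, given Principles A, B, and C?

{3, 4}

*each other* is an anaphor, so Principle A applies: it must be bound in its binding domain.
Binding domain of *each other₅*: the embedded TP, whose subject is the senators₃.
*the delegates₁* c-commands the anaphor but is outside its binding domain → cannot satisfy Principle A.
*the pilots₂* c-commands the anaphor but is outside its binding domain → cannot satisfy Principle A.
*the senators₃* c-commands the anaphor within its binding domain → licit binder.
*the musicians₄* c-commands the anaphor within its binding domain → licit binder.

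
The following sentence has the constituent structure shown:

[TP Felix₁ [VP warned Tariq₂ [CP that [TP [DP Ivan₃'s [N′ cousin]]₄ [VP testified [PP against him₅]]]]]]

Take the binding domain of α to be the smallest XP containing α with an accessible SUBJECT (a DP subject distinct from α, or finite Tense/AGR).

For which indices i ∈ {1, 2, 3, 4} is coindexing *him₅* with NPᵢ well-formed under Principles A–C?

{1, 2, 3}

*him* is a pronoun, so Principle B applies: it must be free in its binding domain.
Binding domain of *him₅*: the embedded TP, whose subject is [Ivan₃'s cousin]₄.
*Felix₁* c-commands the pronoun but from outside its binding domain, and is not c-commanded by it → coindexation permitted.
*Tariq₂* c-commands the pronoun but from outside its binding domain, and is not c-commanded by it → coindexation permitted.
*Ivan₃* and the pronoun do not c-command one another → neither Principle B nor Principle C is at stake; coindexation permitted.
*[Ivan₃'s cousin]₄* c-commands the pronoun within its binding domain → coindexation would violate Principle B.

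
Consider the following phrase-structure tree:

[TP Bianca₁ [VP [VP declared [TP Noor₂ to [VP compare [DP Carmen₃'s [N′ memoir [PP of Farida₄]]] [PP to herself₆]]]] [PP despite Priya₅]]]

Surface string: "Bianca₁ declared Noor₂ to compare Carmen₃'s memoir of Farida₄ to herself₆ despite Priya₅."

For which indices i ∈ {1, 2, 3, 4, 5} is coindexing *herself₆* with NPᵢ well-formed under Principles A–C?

{2}

*herself* is an anaphor, so Principle A applies: it must be bound in its binding domain.
Binding domain of *herself₆*: the embedded TP, whose subject is Noor₂.
*Bianca₁* c-commands the anaphor but is outside its binding domain → cannot satisfy Principle A.
*Noor₂* c-commands the anaphor within its binding domain → licit binder.
*Carmen₃* does not c-command the anaphor → cannot bind it.
*Farida₄* does not c-command the anaphor → cannot bind it.
*Priya₅* does not c-command the anaphor → cannot bind it.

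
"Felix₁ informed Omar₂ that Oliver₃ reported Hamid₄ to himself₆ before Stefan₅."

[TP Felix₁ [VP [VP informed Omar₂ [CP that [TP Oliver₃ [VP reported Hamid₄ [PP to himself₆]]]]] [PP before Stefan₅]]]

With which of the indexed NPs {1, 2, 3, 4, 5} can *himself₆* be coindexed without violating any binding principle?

*himself* is an anaphor, so Principle A applies: it must be bound in its binding domain.
Binding domain of *himself₆*: the embedded TP, whose subject is Oliver₃.
*Felix₁* c-commands the anaphor but is outside its binding domain → cannot satisfy Principle A.
*Omar₂* c-commands the anaphor but is outside its binding domain → cannot satisfy Principle A.
*Oliver₃* c-commands the anaphor within its binding domain → licit binder.
*Hamid₄* c-commands the anaphor within its binding domain → licit binder.
*Stefan₅* does not c-command the anaphor → cannot bind it.

{3, 4}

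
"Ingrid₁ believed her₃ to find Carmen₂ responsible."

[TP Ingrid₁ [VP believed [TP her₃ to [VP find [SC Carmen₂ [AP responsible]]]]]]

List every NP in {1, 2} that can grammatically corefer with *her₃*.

none

*her* is a pronoun, so Principle B applies: it must be free in its binding domain.
Binding domain of *her₃*: the matrix TP, whose subject is Ingrid₁.
*Ingrid₁* c-commands the pronoun within its binding domain → coindexation would violate Principle B.
*Carmen₂*: the pronoun c-commands this R-expression → coindexation would violate Principle C on *Carmen₂*.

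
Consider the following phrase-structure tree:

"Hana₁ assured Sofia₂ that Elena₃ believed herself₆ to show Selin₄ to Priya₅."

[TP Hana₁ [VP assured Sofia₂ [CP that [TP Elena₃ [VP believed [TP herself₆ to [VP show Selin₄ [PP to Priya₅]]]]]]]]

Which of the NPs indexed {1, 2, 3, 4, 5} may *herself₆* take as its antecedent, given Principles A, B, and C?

{3}

*herself* is an anaphor, so Principle A applies: it must be bound in its binding domain.
Binding domain of *herself₆*: the embedded TP, whose subject is Elena₃.
*Hana₁* c-commands the anaphor but is outside its binding domain → cannot satisfy Principle A.
*Sofia₂* c-commands the anaphor but is outside its binding domain → cannot satisfy Principle A.
*Elena₃* c-commands the anaphor within its binding domain → licit binder.
*Selin₄* does not c-command the anaphor → cannot bind it.
*Priya₅* does not c-command the anaphor → cannot bind it.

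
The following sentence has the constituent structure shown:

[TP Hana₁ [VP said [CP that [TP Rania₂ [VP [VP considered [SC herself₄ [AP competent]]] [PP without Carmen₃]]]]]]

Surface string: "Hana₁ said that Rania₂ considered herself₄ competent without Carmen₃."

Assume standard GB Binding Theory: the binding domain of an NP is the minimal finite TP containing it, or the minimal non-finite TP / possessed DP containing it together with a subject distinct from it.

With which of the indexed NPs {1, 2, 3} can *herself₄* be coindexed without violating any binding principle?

{2}

*herself* is an anaphor, so Principle A applies: it must be bound in its binding domain.
Binding domain of *herself₄*: the embedded TP, whose subject is Rania₂.
*Hana₁* c-commands the anaphor but is outside its binding domain → cannot satisfy Principle A.
*Rania₂* c-commands the anaphor within its binding domain → licit binder.
*Carmen₃* does not c-command the anaphor → cannot bind it.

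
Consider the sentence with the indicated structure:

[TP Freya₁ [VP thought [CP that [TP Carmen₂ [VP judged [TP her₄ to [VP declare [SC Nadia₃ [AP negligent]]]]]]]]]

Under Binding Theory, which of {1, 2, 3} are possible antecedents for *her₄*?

*her* is a pronoun, so Principle B applies: it must be free in its binding domain.
Binding domain of *her₄*: the embedded TP, whose subject is Carmen₂.
*Freya₁* c-commands the pronoun but from outside its binding domain, and is not c-commanded by it → coindexation permitted.
*Carmen₂* c-commands the pronoun within its binding domain → coindexation would violate Principle B.
*Nadia₃*: the pronoun c-commands this R-expression → coindexation would violate Principle C on *Nadia₃*.

{1}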